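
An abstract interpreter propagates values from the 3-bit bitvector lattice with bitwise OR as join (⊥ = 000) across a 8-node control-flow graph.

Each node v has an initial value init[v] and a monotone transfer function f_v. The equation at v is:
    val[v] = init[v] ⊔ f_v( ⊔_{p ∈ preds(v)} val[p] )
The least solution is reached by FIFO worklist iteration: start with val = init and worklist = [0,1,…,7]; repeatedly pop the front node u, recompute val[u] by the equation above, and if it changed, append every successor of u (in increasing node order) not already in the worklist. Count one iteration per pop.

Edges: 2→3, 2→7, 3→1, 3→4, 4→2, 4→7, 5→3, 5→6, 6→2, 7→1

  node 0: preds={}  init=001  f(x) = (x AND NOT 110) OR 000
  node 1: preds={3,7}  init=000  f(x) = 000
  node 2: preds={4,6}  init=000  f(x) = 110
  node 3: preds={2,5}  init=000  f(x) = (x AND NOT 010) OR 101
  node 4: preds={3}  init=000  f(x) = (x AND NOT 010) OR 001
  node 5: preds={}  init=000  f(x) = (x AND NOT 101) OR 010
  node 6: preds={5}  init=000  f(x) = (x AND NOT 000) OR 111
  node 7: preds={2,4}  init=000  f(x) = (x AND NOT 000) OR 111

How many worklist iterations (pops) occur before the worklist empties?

Worklist (11 pops):
  #1 pop 0: in=000 → 001 (no change)
  #2 pop 1: in=000 → 000 (no change)
  #3 pop 2: in=000 → 110 (was 000); enqueue []
  #4 pop 3: in=110 → 101 (was 000); enqueue [1]
  #5 pop 4: in=101 → 101 (was 000); enqueue [2]
  #6 pop 5: in=000 → 010 (was 000); enqueue [3]
  #7 pop 6: in=010 → 111 (was 000); enqueue []
  #8 pop 7: in=111 → 111 (was 000); enqueue []
  #9 pop 1: in=111 → 000 (no change)
  #10 pop 2: in=111 → 110 (no change)
  #11 pop 3: in=110 → 101 (no change)

Fixpoint:
  val[0] = 001
  val[1] = 000
  val[2] = 110
  val[3] = 101
  val[4] = 101
  val[5] = 010
  val[6] = 111
  val[7] = 111

11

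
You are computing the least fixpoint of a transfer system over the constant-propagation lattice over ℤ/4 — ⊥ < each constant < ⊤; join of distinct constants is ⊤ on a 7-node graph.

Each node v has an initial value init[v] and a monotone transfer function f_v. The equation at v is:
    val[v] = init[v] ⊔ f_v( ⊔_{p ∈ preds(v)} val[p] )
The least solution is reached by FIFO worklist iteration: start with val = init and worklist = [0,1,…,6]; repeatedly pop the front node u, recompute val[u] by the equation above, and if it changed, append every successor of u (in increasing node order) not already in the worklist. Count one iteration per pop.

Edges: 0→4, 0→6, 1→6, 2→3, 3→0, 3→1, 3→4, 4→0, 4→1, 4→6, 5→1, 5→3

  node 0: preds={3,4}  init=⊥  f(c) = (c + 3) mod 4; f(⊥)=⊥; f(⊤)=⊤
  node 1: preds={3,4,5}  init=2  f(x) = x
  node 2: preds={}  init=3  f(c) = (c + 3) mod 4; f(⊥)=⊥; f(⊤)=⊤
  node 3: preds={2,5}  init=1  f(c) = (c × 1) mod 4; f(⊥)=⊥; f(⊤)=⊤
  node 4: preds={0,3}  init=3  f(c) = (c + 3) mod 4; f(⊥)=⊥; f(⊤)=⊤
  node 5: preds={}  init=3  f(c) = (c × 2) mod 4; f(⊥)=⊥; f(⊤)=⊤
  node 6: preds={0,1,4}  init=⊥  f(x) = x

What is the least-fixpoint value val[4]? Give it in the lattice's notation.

Trace (9 dequeues):
  [1] u=0 | in ⊤ | out ⊤ | prev ⊥ | push {}
  [2] u=1 | in ⊤ | out ⊤ | prev 2 | push {}
  [3] u=2 | in ⊥ | out 3 | ==
  [4] u=3 | in 3 | out ⊤ | prev 1 | push {0,1}
  [5] u=4 | in ⊤ | out ⊤ | prev 3 | push {}
  [6] u=5 | in ⊥ | out 3 | ==
  [7] u=6 | in ⊤ | out ⊤ | prev ⊥ | push {}
  [8] u=0 | in ⊤ | out ⊤ | ==
  [9] u=1 | in ⊤ | out ⊤ | ==

Converged values:
  [0] ⊤
  [1] ⊤
  [2] 3
  [3] ⊤
  [4] ⊤
  [5] 3
  [6] ⊤

⊤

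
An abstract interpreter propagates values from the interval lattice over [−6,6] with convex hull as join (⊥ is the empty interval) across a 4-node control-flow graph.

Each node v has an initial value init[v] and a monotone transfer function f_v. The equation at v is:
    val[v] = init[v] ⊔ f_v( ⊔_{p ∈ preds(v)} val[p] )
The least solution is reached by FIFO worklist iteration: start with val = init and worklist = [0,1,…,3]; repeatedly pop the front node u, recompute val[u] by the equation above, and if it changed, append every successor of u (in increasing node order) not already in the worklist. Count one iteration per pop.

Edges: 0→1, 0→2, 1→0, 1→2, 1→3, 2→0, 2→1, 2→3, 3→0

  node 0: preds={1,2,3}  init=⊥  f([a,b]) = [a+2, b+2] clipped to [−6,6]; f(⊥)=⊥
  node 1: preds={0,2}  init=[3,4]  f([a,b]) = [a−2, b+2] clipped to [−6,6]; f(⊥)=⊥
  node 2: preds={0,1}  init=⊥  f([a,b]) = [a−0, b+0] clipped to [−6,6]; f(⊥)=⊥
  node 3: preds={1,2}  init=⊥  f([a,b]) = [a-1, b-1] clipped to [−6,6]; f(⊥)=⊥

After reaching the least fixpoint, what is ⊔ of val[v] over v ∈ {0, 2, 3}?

[-6,6]

Iteration log — 27 steps:
  step 1. node 0  ⊔preds=[3,4]  new=[5,6]  old=⊥  +wl: 
  step 2. node 1  ⊔preds=[5,6]  new=[3,6]  old=[3,4]  +wl: 0
  step 3. node 2  ⊔preds=[3,6]  new=[3,6]  old=⊥  +wl: 1
  step 4. node 3  ⊔preds=[3,6]  new=[2,5]  old=⊥  +wl: 
  step 5. node 0  ⊔preds=[2,6]  new=[4,6]  old=[5,6]  +wl: 2
  step 6. node 1  ⊔preds=[3,6]  new=[1,6]  old=[3,6]  +wl: 0,3
  step 7. node 2  ⊔preds=[1,6]  new=[1,6]  old=[3,6]  +wl: 1
  step 8. node 0  ⊔preds=[1,6]  new=[3,6]  old=[4,6]  +wl: 2
  step 9. node 3  ⊔preds=[1,6]  new=[0,5]  old=[2,5]  +wl: 0
  step 10. node 1  ⊔preds=[1,6]  new=[-1,6]  old=[1,6]  +wl: 3
  step 11. node 2  ⊔preds=[-1,6]  new=[-1,6]  old=[1,6]  +wl: 1
  step 12. node 0  ⊔preds=[-1,6]  new=[1,6]  old=[3,6]  +wl: 2
  step 13. node 3  ⊔preds=[-1,6]  new=[-2,5]  old=[0,5]  +wl: 0
  step 14. node 1  ⊔preds=[-1,6]  new=[-3,6]  old=[-1,6]  +wl: 3
  step 15. node 2  ⊔preds=[-3,6]  new=[-3,6]  old=[-1,6]  +wl: 1
  step 16. node 0  ⊔preds=[-3,6]  new=[-1,6]  old=[1,6]  +wl: 2
  step 17. node 3  ⊔preds=[-3,6]  new=[-4,5]  old=[-2,5]  +wl: 0
  step 18. node 1  ⊔preds=[-3,6]  new=[-5,6]  old=[-3,6]  +wl: 3
  step 19. node 2  ⊔preds=[-5,6]  new=[-5,6]  old=[-3,6]  +wl: 1
  step 20. node 0  ⊔preds=[-5,6]  new=[-3,6]  old=[-1,6]  +wl: 2
  step 21. node 3  ⊔preds=[-5,6]  new=[-6,5]  old=[-4,5]  +wl: 0
  step 22. node 1  ⊔preds=[-5,6]  new=[-6,6]  old=[-5,6]  +wl: 3
  step 23. node 2  ⊔preds=[-6,6]  new=[-6,6]  old=[-5,6]  +wl: 1
  step 24. node 0  ⊔preds=[-6,6]  new=[-4,6]  old=[-3,6]  +wl: 2
  step 25. node 3  ⊔preds=[-6,6]  new=[-6,5]  stable
  step 26. node 1  ⊔preds=[-6,6]  new=[-6,6]  stable
  step 27. node 2  ⊔preds=[-6,6]  new=[-6,6]  stable

Least fixpoint reached:
  node 0: [-4,6]
  node 1: [-6,6]
  node 2: [-6,6]
  node 3: [-6,5]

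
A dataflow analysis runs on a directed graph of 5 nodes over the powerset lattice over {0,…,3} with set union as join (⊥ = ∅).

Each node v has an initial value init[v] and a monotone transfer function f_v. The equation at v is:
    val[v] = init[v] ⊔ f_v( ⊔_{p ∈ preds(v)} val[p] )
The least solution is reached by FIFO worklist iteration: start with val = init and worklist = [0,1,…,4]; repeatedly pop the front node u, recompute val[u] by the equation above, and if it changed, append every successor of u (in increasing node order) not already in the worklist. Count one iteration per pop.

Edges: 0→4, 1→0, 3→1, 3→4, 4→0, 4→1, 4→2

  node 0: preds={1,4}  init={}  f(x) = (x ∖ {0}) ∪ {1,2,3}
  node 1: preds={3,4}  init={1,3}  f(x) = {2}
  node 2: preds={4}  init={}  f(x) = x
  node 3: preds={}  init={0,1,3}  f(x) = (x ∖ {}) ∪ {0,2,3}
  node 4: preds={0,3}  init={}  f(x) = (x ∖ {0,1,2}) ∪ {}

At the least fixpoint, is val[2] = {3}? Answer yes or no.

yes

Worklist (8 pops):
  #1 pop 0: in={1,3} → {1,2,3} (was {}); enqueue []
  #2 pop 1: in={0,1,3} → {1,2,3} (was {1,3}); enqueue [0]
  #3 pop 2: in={} → {} (no change)
  #4 pop 3: in={} → {0,1,2,3} (was {0,1,3}); enqueue [1]
  #5 pop 4: in={0,1,2,3} → {3} (was {}); enqueue [2]
  #6 pop 0: in={1,2,3} → {1,2,3} (no change)
  #7 pop 1: in={0,1,2,3} → {1,2,3} (no change)
  #8 pop 2: in={3} → {3} (was {}); enqueue []

Fixpoint:
  val[0] = {1,2,3}
  val[1] = {1,2,3}
  val[2] = {3}
  val[3] = {0,1,2,3}
  val[4] = {3}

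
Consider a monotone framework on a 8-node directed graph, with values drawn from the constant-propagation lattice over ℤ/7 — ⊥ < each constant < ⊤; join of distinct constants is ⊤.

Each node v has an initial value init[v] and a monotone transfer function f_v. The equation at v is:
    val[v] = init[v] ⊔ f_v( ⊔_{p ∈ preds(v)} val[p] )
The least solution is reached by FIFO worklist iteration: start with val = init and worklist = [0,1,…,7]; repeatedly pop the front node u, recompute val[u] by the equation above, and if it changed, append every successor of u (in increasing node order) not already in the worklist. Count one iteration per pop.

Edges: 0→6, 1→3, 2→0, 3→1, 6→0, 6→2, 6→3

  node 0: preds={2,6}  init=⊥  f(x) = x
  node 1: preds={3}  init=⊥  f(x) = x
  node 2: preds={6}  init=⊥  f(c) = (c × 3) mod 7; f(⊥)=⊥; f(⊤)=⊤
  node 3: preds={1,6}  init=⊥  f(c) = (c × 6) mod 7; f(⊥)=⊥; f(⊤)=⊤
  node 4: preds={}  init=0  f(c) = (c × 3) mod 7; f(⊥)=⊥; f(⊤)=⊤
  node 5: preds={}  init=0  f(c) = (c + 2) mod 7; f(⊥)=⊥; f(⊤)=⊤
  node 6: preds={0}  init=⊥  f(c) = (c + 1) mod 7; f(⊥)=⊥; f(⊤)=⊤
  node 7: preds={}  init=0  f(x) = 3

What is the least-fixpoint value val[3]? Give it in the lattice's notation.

Trace (8 dequeues):
  [1] u=0 | in ⊥ | out ⊥ | ==
  [2] u=1 | in ⊥ | out ⊥ | ==
  [3] u=2 | in ⊥ | out ⊥ | ==
  [4] u=3 | in ⊥ | out ⊥ | ==
  [5] u=4 | in ⊥ | out 0 | ==
  [6] u=5 | in ⊥ | out 0 | ==
  [7] u=6 | in ⊥ | out ⊥ | ==
  [8] u=7 | in ⊥ | out ⊤ | prev 0 | push {}

Converged values:
  [0] ⊥
  [1] ⊥
  [2] ⊥
  [3] ⊥
  [4] 0
  [5] 0
  [6] ⊥
  [7] ⊤

⊥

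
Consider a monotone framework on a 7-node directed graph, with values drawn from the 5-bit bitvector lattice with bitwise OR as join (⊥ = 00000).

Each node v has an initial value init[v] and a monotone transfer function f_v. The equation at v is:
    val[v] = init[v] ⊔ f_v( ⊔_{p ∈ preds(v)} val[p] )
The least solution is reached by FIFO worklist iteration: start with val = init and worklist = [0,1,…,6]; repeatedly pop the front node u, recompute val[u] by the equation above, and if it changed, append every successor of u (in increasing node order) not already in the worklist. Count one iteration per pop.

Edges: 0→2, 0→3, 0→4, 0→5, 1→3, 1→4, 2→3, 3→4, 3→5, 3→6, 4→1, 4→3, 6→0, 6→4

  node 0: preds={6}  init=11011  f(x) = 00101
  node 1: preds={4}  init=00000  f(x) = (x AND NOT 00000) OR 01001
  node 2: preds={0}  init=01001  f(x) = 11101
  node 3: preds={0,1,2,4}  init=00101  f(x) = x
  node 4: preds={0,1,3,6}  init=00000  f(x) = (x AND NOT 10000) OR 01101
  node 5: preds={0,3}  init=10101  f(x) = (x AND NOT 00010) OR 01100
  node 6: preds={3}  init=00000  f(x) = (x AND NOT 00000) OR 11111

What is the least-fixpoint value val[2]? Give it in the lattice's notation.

Iteration log — 11 steps:
  step 1. node 0  ⊔preds=00000  new=11111  old=11011  +wl: 
  step 2. node 1  ⊔preds=00000  new=01001  old=00000  +wl: 
  step 3. node 2  ⊔preds=11111  new=11101  old=01001  +wl: 
  step 4. node 3  ⊔preds=11111  new=11111  old=00101  +wl: 
  step 5. node 4  ⊔preds=11111  new=01111  old=00000  +wl: 1,3
  step 6. node 5  ⊔preds=11111  new=11101  old=10101  +wl: 
  step 7. node 6  ⊔preds=11111  new=11111  old=00000  +wl: 0,4
  step 8. node 1  ⊔preds=01111  new=01111  old=01001  +wl: 
  step 9. node 3  ⊔preds=11111  new=11111  stable
  step 10. node 0  ⊔preds=11111  new=11111  stable
  step 11. node 4  ⊔preds=11111  new=01111  stable

Least fixpoint reached:
  node 0: 11111
  node 1: 01111
  node 2: 11101
  node 3: 11111
  node 4: 01111
  node 5: 11101
  node 6: 11111

11101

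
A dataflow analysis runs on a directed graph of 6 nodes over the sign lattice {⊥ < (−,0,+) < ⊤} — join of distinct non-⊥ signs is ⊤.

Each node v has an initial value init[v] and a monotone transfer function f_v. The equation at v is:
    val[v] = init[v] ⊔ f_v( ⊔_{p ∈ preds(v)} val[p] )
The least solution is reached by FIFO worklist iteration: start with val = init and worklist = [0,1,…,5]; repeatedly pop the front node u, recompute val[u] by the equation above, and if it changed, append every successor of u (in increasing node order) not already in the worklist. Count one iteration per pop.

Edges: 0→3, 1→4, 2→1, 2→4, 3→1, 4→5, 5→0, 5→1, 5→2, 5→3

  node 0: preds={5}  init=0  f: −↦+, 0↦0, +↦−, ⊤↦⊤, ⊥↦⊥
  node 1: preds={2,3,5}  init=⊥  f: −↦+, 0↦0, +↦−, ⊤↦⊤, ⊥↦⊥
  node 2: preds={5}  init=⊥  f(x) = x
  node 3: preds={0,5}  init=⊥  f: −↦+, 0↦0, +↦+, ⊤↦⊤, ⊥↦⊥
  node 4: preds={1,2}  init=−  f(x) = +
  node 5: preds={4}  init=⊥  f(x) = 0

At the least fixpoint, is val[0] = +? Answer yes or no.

no

Iteration log — 12 steps:
  step 1. node 0  ⊔preds=⊥  new=0  stable
  step 2. node 1  ⊔preds=⊥  new=⊥  stable
  step 3. node 2  ⊔preds=⊥  new=⊥  stable
  step 4. node 3  ⊔preds=0  new=0  old=⊥  +wl: 1
  step 5. node 4  ⊔preds=⊥  new=⊤  old=−  +wl: 
  step 6. node 5  ⊔preds=⊤  new=0  old=⊥  +wl: 0,2,3
  step 7. node 1  ⊔preds=0  new=0  old=⊥  +wl: 4
  step 8. node 0  ⊔preds=0  new=0  stable
  step 9. node 2  ⊔preds=0  new=0  old=⊥  +wl: 1
  step 10. node 3  ⊔preds=0  new=0  stable
  step 11. node 4  ⊔preds=0  new=⊤  stable
  step 12. node 1  ⊔preds=0  new=0  stable

Least fixpoint reached:
  node 0: 0
  node 1: 0
  node 2: 0
  node 3: 0
  node 4: ⊤
  node 5: 0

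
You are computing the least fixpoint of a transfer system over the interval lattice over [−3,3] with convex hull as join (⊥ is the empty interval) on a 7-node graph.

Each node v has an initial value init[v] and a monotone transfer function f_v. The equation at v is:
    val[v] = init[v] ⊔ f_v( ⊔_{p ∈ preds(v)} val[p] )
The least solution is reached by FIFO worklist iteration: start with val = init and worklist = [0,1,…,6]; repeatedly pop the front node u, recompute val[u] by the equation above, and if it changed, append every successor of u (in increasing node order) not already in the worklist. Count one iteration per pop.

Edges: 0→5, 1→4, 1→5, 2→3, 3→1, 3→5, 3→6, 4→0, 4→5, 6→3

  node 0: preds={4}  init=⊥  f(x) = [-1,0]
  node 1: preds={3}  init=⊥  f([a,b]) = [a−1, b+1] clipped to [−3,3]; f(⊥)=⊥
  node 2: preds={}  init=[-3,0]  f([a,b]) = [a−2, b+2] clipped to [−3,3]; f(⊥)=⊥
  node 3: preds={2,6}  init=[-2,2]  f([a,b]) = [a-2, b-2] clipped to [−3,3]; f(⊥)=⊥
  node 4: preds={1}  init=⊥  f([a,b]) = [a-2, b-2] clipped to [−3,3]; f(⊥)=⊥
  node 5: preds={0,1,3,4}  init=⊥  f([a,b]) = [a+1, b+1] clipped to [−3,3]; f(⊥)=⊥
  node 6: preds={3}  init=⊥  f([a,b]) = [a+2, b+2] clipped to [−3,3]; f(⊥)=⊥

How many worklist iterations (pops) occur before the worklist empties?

10

Iteration log — 10 steps:
  step 1. node 0  ⊔preds=⊥  new=[-1,0]  old=⊥  +wl: 
  step 2. node 1  ⊔preds=[-2,2]  new=[-3,3]  old=⊥  +wl: 
  step 3. node 2  ⊔preds=⊥  new=[-3,0]  stable
  step 4. node 3  ⊔preds=[-3,0]  new=[-3,2]  old=[-2,2]  +wl: 1
  step 5. node 4  ⊔preds=[-3,3]  new=[-3,1]  old=⊥  +wl: 0
  step 6. node 5  ⊔preds=[-3,3]  new=[-2,3]  old=⊥  +wl: 
  step 7. node 6  ⊔preds=[-3,2]  new=[-1,3]  old=⊥  +wl: 3
  step 8. node 1  ⊔preds=[-3,2]  new=[-3,3]  stable
  step 9. node 0  ⊔preds=[-3,1]  new=[-1,0]  stable
  step 10. node 3  ⊔preds=[-3,3]  new=[-3,2]  stable

Least fixpoint reached:
  node 0: [-1,0]
  node 1: [-3,3]
  node 2: [-3,0]
  node 3: [-3,2]
  node 4: [-3,1]
  node 5: [-2,3]
  node 6: [-1,3]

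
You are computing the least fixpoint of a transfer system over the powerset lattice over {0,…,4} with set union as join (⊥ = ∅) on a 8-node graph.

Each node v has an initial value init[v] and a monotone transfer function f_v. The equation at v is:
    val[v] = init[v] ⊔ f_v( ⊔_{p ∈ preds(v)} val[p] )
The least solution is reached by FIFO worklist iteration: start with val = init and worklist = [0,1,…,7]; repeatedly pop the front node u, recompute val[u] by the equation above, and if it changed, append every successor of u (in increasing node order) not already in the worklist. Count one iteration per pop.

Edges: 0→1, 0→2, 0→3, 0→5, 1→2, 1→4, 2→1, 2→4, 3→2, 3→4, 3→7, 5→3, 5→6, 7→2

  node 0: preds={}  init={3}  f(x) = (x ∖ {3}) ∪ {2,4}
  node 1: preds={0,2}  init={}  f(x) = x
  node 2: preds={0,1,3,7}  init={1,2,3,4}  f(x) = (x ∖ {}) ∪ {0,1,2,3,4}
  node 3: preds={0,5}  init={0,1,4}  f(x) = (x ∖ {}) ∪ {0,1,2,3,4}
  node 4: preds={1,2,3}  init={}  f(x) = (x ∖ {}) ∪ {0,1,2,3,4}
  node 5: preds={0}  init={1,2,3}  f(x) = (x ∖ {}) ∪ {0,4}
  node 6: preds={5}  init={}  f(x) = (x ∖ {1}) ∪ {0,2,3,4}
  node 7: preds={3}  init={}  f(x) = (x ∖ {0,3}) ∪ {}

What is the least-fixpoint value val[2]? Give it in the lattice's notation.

{0,1,2,3,4}

Iteration log — 12 steps:
  step 1. node 0  ⊔preds={}  new={2,3,4}  old={3}  +wl: 
  step 2. node 1  ⊔preds={1,2,3,4}  new={1,2,3,4}  old={}  +wl: 
  step 3. node 2  ⊔preds={0,1,2,3,4}  new={0,1,2,3,4}  old={1,2,3,4}  +wl: 1
  step 4. node 3  ⊔preds={1,2,3,4}  new={0,1,2,3,4}  old={0,1,4}  +wl: 2
  step 5. node 4  ⊔preds={0,1,2,3,4}  new={0,1,2,3,4}  old={}  +wl: 
  step 6. node 5  ⊔preds={2,3,4}  new={0,1,2,3,4}  old={1,2,3}  +wl: 3
  step 7. node 6  ⊔preds={0,1,2,3,4}  new={0,2,3,4}  old={}  +wl: 
  step 8. node 7  ⊔preds={0,1,2,3,4}  new={1,2,4}  old={}  +wl: 
  step 9. node 1  ⊔preds={0,1,2,3,4}  new={0,1,2,3,4}  old={1,2,3,4}  +wl: 4
  step 10. node 2  ⊔preds={0,1,2,3,4}  new={0,1,2,3,4}  stable
  step 11. node 3  ⊔preds={0,1,2,3,4}  new={0,1,2,3,4}  stable
  step 12. node 4  ⊔preds={0,1,2,3,4}  new={0,1,2,3,4}  stable

Least fixpoint reached:
  node 0: {2,3,4}
  node 1: {0,1,2,3,4}
  node 2: {0,1,2,3,4}
  node 3: {0,1,2,3,4}
  node 4: {0,1,2,3,4}
  node 5: {0,1,2,3,4}
  node 6: {0,2,3,4}
  node 7: {1,2,4}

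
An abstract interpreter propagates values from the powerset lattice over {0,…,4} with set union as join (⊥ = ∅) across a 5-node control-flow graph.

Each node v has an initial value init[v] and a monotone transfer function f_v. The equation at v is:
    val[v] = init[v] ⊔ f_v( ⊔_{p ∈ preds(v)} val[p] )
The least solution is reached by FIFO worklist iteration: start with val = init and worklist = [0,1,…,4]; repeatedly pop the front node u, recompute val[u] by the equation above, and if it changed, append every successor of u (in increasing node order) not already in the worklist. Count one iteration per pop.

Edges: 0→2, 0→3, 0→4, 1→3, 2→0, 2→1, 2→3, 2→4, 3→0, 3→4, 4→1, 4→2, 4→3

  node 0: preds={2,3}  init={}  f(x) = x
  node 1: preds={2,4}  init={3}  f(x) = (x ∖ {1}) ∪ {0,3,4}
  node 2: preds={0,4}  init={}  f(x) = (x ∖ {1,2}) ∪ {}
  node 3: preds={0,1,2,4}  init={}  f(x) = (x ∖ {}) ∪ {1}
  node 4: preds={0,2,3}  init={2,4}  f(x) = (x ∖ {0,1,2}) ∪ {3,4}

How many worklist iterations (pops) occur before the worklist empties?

12

Trace (12 dequeues):
  [1] u=0 | in {} | out {} | ==
  [2] u=1 | in {2,4} | out {0,2,3,4} | prev {3} | push {}
  [3] u=2 | in {2,4} | out {4} | prev {} | push {0,1}
  [4] u=3 | in {0,2,3,4} | out {0,1,2,3,4} | prev {} | push {}
  [5] u=4 | in {0,1,2,3,4} | out {2,3,4} | prev {2,4} | push {2,3}
  [6] u=0 | in {0,1,2,3,4} | out {0,1,2,3,4} | prev {} | push {4}
  [7] u=1 | in {2,3,4} | out {0,2,3,4} | ==
  [8] u=2 | in {0,1,2,3,4} | out {0,3,4} | prev {4} | push {0,1}
  [9] u=3 | in {0,1,2,3,4} | out {0,1,2,3,4} | ==
  [10] u=4 | in {0,1,2,3,4} | out {2,3,4} | ==
  [11] u=0 | in {0,1,2,3,4} | out {0,1,2,3,4} | ==
  [12] u=1 | in {0,2,3,4} | out {0,2,3,4} | ==

Converged values:
  [0] {0,1,2,3,4}
  [1] {0,2,3,4}
  [2] {0,3,4}
  [3] {0,1,2,3,4}
  [4] {2,3,4}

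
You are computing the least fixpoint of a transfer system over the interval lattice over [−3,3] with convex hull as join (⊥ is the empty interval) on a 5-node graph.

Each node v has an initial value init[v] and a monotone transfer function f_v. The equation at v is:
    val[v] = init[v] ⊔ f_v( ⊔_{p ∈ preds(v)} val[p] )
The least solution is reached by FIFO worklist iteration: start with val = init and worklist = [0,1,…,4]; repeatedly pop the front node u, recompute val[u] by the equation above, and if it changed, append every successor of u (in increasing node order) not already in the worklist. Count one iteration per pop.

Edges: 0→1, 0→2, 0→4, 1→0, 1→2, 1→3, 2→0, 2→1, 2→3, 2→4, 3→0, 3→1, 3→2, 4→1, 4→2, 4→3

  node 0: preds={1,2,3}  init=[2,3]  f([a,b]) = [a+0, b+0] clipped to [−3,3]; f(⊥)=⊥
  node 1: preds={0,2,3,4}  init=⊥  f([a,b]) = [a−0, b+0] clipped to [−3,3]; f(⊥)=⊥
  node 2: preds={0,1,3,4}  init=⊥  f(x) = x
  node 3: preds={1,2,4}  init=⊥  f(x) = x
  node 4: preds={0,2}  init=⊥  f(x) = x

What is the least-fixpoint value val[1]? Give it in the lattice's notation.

[2,3]

Worklist (9 pops):
  #1 pop 0: in=⊥ → [2,3] (no change)
  #2 pop 1: in=[2,3] → [2,3] (was ⊥); enqueue [0]
  #3 pop 2: in=[2,3] → [2,3] (was ⊥); enqueue [1]
  #4 pop 3: in=[2,3] → [2,3] (was ⊥); enqueue [2]
  #5 pop 4: in=[2,3] → [2,3] (was ⊥); enqueue [3]
  #6 pop 0: in=[2,3] → [2,3] (no change)
  #7 pop 1: in=[2,3] → [2,3] (no change)
  #8 pop 2: in=[2,3] → [2,3] (no change)
  #9 pop 3: in=[2,3] → [2,3] (no change)

Fixpoint:
  val[0] = [2,3]
  val[1] = [2,3]
  val[2] = [2,3]
  val[3] = [2,3]
  val[4] = [2,3]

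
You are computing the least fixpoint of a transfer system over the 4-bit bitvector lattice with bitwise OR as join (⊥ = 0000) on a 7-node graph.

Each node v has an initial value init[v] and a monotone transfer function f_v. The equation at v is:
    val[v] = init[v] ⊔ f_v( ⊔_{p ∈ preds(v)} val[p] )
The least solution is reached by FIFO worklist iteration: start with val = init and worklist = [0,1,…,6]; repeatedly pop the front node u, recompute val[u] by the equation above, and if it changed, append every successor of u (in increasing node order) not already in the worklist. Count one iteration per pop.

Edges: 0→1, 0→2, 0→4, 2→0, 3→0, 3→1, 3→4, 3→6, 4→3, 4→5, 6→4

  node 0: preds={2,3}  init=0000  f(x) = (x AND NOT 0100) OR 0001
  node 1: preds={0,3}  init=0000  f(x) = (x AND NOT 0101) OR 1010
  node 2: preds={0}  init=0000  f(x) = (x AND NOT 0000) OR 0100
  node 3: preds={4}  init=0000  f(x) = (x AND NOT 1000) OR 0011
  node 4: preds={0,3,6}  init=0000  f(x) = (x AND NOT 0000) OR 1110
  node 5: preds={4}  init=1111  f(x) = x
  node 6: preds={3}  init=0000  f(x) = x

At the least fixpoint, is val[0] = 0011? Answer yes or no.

yes

Worklist (16 pops):
  #1 pop 0: in=0000 → 0001 (was 0000); enqueue []
  #2 pop 1: in=0001 → 1010 (was 0000); enqueue []
  #3 pop 2: in=0001 → 0101 (was 0000); enqueue [0]
  #4 pop 3: in=0000 → 0011 (was 0000); enqueue [1]
  #5 pop 4: in=0011 → 1111 (was 0000); enqueue [3]
  #6 pop 5: in=1111 → 1111 (no change)
  #7 pop 6: in=0011 → 0011 (was 0000); enqueue [4]
  #8 pop 0: in=0111 → 0011 (was 0001); enqueue [2]
  #9 pop 1: in=0011 → 1010 (no change)
  #10 pop 3: in=1111 → 0111 (was 0011); enqueue [0,1,6]
  #11 pop 4: in=0111 → 1111 (no change)
  #12 pop 2: in=0011 → 0111 (was 0101); enqueue []
  #13 pop 0: in=0111 → 0011 (no change)
  #14 pop 1: in=0111 → 1010 (no change)
  #15 pop 6: in=0111 → 0111 (was 0011); enqueue [4]
  #16 pop 4: in=0111 → 1111 (no change)

Fixpoint:
  val[0] = 0011
  val[1] = 1010
  val[2] = 0111
  val[3] = 0111
  val[4] = 1111
  val[5] = 1111
  val[6] = 0111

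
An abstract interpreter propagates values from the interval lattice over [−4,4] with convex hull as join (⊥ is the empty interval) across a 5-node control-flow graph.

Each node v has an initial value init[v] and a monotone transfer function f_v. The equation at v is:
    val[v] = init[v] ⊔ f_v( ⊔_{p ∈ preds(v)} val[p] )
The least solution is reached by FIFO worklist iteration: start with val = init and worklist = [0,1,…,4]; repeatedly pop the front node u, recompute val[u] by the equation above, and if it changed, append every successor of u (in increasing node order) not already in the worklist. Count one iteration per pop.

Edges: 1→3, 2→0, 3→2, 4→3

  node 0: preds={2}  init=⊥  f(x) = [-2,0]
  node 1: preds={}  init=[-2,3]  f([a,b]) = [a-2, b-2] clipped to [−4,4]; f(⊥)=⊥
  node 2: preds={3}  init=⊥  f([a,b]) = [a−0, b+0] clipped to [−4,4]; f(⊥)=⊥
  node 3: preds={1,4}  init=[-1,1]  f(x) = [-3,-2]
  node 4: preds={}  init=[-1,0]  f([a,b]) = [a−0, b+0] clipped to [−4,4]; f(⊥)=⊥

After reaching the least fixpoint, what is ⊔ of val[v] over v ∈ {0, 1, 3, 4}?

[-3,3]

Worklist (8 pops):
  #1 pop 0: in=⊥ → [-2,0] (was ⊥); enqueue []
  #2 pop 1: in=⊥ → [-2,3] (no change)
  #3 pop 2: in=[-1,1] → [-1,1] (was ⊥); enqueue [0]
  #4 pop 3: in=[-2,3] → [-3,1] (was [-1,1]); enqueue [2]
  #5 pop 4: in=⊥ → [-1,0] (no change)
  #6 pop 0: in=[-1,1] → [-2,0] (no change)
  #7 pop 2: in=[-3,1] → [-3,1] (was [-1,1]); enqueue [0]
  #8 pop 0: in=[-3,1] → [-2,0] (no change)

Fixpoint:
  val[0] = [-2,0]
  val[1] = [-2,3]
  val[2] = [-3,1]
  val[3] = [-3,1]
  val[4] = [-1,0]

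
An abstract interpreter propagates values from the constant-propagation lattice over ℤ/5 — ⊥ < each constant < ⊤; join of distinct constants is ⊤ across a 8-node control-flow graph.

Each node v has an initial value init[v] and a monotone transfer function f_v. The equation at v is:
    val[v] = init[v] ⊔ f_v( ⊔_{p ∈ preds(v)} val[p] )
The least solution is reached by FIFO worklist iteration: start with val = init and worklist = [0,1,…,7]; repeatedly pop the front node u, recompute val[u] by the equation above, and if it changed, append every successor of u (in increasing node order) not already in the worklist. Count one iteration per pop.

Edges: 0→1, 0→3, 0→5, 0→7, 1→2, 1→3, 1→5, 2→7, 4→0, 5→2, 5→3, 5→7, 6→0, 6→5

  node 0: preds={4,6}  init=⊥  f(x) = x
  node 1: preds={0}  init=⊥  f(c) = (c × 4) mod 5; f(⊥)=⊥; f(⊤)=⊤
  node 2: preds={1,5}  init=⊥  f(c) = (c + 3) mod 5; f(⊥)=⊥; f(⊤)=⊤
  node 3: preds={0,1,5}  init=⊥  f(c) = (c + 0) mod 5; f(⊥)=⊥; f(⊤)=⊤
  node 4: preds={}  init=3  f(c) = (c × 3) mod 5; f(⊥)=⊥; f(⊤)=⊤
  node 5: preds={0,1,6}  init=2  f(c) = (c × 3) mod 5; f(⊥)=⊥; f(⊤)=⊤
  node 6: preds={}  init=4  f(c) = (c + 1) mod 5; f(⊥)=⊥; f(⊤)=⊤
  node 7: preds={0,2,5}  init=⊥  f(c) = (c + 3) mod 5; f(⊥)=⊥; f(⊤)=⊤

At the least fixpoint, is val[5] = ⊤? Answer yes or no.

Iteration log — 10 steps:
  step 1. node 0  ⊔preds=⊤  new=⊤  old=⊥  +wl: 
  step 2. node 1  ⊔preds=⊤  new=⊤  old=⊥  +wl: 
  step 3. node 2  ⊔preds=⊤  new=⊤  old=⊥  +wl: 
  step 4. node 3  ⊔preds=⊤  new=⊤  old=⊥  +wl: 
  step 5. node 4  ⊔preds=⊥  new=3  stable
  step 6. node 5  ⊔preds=⊤  new=⊤  old=2  +wl: 2,3
  step 7. node 6  ⊔preds=⊥  new=4  stable
  step 8. node 7  ⊔preds=⊤  new=⊤  old=⊥  +wl: 
  step 9. node 2  ⊔preds=⊤  new=⊤  stable
  step 10. node 3  ⊔preds=⊤  new=⊤  stable

Least fixpoint reached:
  node 0: ⊤
  node 1: ⊤
  node 2: ⊤
  node 3: ⊤
  node 4: 3
  node 5: ⊤
  node 6: 4
  node 7: ⊤

yes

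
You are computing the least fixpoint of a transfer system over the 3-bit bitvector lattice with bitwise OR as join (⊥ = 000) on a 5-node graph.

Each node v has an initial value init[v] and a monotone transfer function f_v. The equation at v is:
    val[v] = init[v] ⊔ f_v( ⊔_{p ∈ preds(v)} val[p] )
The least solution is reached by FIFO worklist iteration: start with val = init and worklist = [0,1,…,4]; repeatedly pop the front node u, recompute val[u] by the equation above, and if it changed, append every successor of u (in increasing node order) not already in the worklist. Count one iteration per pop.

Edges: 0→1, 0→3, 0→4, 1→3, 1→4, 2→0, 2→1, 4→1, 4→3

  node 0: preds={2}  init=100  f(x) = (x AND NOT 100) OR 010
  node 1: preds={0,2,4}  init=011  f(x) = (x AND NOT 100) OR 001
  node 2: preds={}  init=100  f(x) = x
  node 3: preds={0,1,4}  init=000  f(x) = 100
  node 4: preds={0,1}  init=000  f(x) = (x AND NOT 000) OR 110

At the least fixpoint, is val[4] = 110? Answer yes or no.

Trace (7 dequeues):
  [1] u=0 | in 100 | out 110 | prev 100 | push {}
  [2] u=1 | in 110 | out 011 | ==
  [3] u=2 | in 000 | out 100 | ==
  [4] u=3 | in 111 | out 100 | prev 000 | push {}
  [5] u=4 | in 111 | out 111 | prev 000 | push {1,3}
  [6] u=1 | in 111 | out 011 | ==
  [7] u=3 | in 111 | out 100 | ==

Converged values:
  [0] 110
  [1] 011
  [2] 100
  [3] 100
  [4] 111

no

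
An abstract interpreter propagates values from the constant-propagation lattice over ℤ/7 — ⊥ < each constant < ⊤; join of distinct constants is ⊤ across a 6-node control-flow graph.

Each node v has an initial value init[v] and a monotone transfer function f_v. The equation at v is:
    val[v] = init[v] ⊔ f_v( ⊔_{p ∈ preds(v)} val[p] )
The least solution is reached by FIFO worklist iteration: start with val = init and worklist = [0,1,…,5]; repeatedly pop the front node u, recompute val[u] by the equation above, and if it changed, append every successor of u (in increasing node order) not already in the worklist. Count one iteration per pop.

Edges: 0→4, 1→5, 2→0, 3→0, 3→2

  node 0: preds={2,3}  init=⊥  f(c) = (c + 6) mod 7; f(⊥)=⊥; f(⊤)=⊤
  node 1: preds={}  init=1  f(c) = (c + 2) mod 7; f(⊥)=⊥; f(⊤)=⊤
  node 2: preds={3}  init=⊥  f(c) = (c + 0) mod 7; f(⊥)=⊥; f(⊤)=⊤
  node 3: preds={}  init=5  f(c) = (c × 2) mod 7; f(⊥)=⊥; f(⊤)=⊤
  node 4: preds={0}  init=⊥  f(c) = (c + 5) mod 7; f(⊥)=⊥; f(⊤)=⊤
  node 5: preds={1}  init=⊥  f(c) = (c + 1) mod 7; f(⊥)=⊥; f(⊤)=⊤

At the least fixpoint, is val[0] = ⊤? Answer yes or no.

no

Trace (7 dequeues):
  [1] u=0 | in 5 | out 4 | prev ⊥ | push {}
  [2] u=1 | in ⊥ | out 1 | ==
  [3] u=2 | in 5 | out 5 | prev ⊥ | push {0}
  [4] u=3 | in ⊥ | out 5 | ==
  [5] u=4 | in 4 | out 2 | prev ⊥ | push {}
  [6] u=5 | in 1 | out 2 | prev ⊥ | push {}
  [7] u=0 | in 5 | out 4 | ==

Converged values:
  [0] 4
  [1] 1
  [2] 5
  [3] 5
  [4] 2
  [5] 2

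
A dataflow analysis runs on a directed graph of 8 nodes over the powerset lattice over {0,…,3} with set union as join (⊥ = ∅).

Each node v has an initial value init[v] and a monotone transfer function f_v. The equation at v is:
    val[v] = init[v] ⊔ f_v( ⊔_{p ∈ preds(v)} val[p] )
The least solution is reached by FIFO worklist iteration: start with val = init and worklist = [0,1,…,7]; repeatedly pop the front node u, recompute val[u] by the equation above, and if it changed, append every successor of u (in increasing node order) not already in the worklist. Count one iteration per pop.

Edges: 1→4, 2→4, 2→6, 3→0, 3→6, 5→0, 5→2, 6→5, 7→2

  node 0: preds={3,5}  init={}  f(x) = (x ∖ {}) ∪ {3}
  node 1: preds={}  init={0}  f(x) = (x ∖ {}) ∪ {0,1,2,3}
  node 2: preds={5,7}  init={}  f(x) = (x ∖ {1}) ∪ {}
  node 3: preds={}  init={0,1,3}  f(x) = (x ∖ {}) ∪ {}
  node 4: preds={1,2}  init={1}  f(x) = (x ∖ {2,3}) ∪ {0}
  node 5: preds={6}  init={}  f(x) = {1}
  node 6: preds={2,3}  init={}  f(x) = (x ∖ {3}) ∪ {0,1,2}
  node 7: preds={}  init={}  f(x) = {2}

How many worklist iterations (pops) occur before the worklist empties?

13

Worklist (13 pops):
  #1 pop 0: in={0,1,3} → {0,1,3} (was {}); enqueue []
  #2 pop 1: in={} → {0,1,2,3} (was {0}); enqueue []
  #3 pop 2: in={} → {} (no change)
  #4 pop 3: in={} → {0,1,3} (no change)
  #5 pop 4: in={0,1,2,3} → {0,1} (was {1}); enqueue []
  #6 pop 5: in={} → {1} (was {}); enqueue [0,2]
  #7 pop 6: in={0,1,3} → {0,1,2} (was {}); enqueue [5]
  #8 pop 7: in={} → {2} (was {}); enqueue []
  #9 pop 0: in={0,1,3} → {0,1,3} (no change)
  #10 pop 2: in={1,2} → {2} (was {}); enqueue [4,6]
  #11 pop 5: in={0,1,2} → {1} (no change)
  #12 pop 4: in={0,1,2,3} → {0,1} (no change)
  #13 pop 6: in={0,1,2,3} → {0,1,2} (no change)

Fixpoint:
  val[0] = {0,1,3}
  val[1] = {0,1,2,3}
  val[2] = {2}
  val[3] = {0,1,3}
  val[4] = {0,1}
  val[5] = {1}
  val[6] = {0,1,2}
  val[7] = {2}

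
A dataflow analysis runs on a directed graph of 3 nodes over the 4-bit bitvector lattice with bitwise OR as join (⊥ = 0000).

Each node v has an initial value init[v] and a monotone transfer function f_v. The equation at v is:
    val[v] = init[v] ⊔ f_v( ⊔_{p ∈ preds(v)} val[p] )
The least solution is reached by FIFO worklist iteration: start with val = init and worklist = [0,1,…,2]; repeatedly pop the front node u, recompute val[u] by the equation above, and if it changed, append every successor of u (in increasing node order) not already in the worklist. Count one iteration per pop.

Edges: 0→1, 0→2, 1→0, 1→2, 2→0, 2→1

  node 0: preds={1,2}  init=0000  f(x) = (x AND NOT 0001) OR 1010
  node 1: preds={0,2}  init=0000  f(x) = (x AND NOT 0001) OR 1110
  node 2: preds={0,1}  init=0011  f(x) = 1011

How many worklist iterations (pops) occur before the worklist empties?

6

Trace (6 dequeues):
  [1] u=0 | in 0011 | out 1010 | prev 0000 | push {}
  [2] u=1 | in 1011 | out 1110 | prev 0000 | push {0}
  [3] u=2 | in 1110 | out 1011 | prev 0011 | push {1}
  [4] u=0 | in 1111 | out 1110 | prev 1010 | push {2}
  [5] u=1 | in 1111 | out 1110 | ==
  [6] u=2 | in 1110 | out 1011 | ==

Converged values:
  [0] 1110
  [1] 1110
  [2] 1011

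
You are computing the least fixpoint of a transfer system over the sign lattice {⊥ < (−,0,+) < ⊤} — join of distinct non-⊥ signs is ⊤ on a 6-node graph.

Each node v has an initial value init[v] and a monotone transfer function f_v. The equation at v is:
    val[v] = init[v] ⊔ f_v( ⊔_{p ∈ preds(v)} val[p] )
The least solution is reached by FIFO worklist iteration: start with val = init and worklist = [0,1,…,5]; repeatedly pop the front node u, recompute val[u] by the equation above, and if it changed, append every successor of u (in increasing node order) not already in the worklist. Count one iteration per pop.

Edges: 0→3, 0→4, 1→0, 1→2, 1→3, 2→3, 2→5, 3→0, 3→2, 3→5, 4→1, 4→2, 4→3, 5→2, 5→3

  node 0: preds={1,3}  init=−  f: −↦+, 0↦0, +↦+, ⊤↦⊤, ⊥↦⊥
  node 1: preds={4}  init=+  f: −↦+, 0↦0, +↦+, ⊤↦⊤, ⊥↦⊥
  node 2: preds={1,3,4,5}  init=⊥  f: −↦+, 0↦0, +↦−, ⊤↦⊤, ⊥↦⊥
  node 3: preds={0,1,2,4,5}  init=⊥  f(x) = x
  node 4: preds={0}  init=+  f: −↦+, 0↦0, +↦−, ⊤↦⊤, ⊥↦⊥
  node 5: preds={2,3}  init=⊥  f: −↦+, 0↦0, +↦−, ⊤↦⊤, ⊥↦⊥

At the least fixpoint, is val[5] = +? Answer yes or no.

Trace (13 dequeues):
  [1] u=0 | in + | out ⊤ | prev − | push {}
  [2] u=1 | in + | out + | ==
  [3] u=2 | in + | out − | prev ⊥ | push {}
  [4] u=3 | in ⊤ | out ⊤ | prev ⊥ | push {0,2}
  [5] u=4 | in ⊤ | out ⊤ | prev + | push {1,3}
  [6] u=5 | in ⊤ | out ⊤ | prev ⊥ | push {}
  [7] u=0 | in ⊤ | out ⊤ | ==
  [8] u=2 | in ⊤ | out ⊤ | prev − | push {5}
  [9] u=1 | in ⊤ | out ⊤ | prev + | push {0,2}
  [10] u=3 | in ⊤ | out ⊤ | ==
  [11] u=5 | in ⊤ | out ⊤ | ==
  [12] u=0 | in ⊤ | out ⊤ | ==
  [13] u=2 | in ⊤ | out ⊤ | ==

Converged values:
  [0] ⊤
  [1] ⊤
  [2] ⊤
  [3] ⊤
  [4] ⊤
  [5] ⊤

no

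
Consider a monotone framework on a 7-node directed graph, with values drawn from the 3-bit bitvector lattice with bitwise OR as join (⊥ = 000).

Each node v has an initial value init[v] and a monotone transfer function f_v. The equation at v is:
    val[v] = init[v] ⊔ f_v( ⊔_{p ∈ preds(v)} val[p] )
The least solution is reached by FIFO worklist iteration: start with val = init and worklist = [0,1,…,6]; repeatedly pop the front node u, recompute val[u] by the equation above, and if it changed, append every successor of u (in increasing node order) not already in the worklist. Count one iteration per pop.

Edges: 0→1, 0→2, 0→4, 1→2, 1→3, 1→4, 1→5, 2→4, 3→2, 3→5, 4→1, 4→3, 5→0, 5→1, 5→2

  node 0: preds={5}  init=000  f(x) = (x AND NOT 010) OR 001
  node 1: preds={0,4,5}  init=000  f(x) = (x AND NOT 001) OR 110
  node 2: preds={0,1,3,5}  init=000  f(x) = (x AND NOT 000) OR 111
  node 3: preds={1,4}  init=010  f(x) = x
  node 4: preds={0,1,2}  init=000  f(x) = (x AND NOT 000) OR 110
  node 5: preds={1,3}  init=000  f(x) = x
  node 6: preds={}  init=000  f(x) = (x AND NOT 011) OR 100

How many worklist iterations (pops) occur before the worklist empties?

Worklist (17 pops):
  #1 pop 0: in=000 → 001 (was 000); enqueue []
  #2 pop 1: in=001 → 110 (was 000); enqueue []
  #3 pop 2: in=111 → 111 (was 000); enqueue []
  #4 pop 3: in=110 → 110 (was 010); enqueue [2]
  #5 pop 4: in=111 → 111 (was 000); enqueue [1,3]
  #6 pop 5: in=110 → 110 (was 000); enqueue [0]
  #7 pop 6: in=000 → 100 (was 000); enqueue []
  #8 pop 2: in=111 → 111 (no change)
  #9 pop 1: in=111 → 110 (no change)
  #10 pop 3: in=111 → 111 (was 110); enqueue [2,5]
  #11 pop 0: in=110 → 101 (was 001); enqueue [1,4]
  #12 pop 2: in=111 → 111 (no change)
  #13 pop 5: in=111 → 111 (was 110); enqueue [0,2]
  #14 pop 1: in=111 → 110 (no change)
  #15 pop 4: in=111 → 111 (no change)
  #16 pop 0: in=111 → 101 (no change)
  #17 pop 2: in=111 → 111 (no change)

Fixpoint:
  val[0] = 101
  val[1] = 110
  val[2] = 111
  val[3] = 111
  val[4] = 111
  val[5] = 111
  val[6] = 100

17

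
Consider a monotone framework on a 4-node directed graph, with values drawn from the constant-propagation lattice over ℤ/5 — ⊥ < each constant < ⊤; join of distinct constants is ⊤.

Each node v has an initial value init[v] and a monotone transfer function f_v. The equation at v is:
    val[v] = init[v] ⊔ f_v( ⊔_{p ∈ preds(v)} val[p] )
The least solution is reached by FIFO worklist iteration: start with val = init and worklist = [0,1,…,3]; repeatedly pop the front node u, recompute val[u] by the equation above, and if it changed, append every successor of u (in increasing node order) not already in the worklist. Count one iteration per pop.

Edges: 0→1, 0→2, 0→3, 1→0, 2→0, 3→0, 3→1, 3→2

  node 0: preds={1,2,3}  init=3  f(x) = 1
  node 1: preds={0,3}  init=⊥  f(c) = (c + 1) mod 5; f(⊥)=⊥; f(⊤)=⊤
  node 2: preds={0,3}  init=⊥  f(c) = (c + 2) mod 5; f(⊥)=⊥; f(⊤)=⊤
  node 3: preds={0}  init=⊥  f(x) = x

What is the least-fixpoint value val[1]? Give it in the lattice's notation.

⊤

Iteration log — 7 steps:
  step 1. node 0  ⊔preds=⊥  new=⊤  old=3  +wl: 
  step 2. node 1  ⊔preds=⊤  new=⊤  old=⊥  +wl: 0
  step 3. node 2  ⊔preds=⊤  new=⊤  old=⊥  +wl: 
  step 4. node 3  ⊔preds=⊤  new=⊤  old=⊥  +wl: 1,2
  step 5. node 0  ⊔preds=⊤  new=⊤  stable
  step 6. node 1  ⊔preds=⊤  new=⊤  stable
  step 7. node 2  ⊔preds=⊤  new=⊤  stable

Least fixpoint reached:
  node 0: ⊤
  node 1: ⊤
  node 2: ⊤
  node 3: ⊤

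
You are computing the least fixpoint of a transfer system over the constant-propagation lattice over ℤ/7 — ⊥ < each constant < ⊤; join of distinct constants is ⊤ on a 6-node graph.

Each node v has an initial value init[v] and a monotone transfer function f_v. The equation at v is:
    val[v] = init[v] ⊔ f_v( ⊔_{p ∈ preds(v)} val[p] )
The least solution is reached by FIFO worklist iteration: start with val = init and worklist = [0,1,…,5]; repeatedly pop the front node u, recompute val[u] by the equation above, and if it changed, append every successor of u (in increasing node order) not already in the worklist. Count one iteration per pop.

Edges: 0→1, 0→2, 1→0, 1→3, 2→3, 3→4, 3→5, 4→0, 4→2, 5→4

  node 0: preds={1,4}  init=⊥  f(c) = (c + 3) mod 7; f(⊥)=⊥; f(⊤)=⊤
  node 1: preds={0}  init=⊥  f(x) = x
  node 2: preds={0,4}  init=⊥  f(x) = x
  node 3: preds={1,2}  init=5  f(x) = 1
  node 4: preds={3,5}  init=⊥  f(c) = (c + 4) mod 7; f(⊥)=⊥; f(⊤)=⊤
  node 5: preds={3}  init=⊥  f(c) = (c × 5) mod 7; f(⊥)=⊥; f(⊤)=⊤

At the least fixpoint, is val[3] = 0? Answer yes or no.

Iteration log — 12 steps:
  step 1. node 0  ⊔preds=⊥  new=⊥  stable
  step 2. node 1  ⊔preds=⊥  new=⊥  stable
  step 3. node 2  ⊔preds=⊥  new=⊥  stable
  step 4. node 3  ⊔preds=⊥  new=⊤  old=5  +wl: 
  step 5. node 4  ⊔preds=⊤  new=⊤  old=⊥  +wl: 0,2
  step 6. node 5  ⊔preds=⊤  new=⊤  old=⊥  +wl: 4
  step 7. node 0  ⊔preds=⊤  new=⊤  old=⊥  +wl: 1
  step 8. node 2  ⊔preds=⊤  new=⊤  old=⊥  +wl: 3
  step 9. node 4  ⊔preds=⊤  new=⊤  stable
  step 10. node 1  ⊔preds=⊤  new=⊤  old=⊥  +wl: 0
  step 11. node 3  ⊔preds=⊤  new=⊤  stable
  step 12. node 0  ⊔preds=⊤  new=⊤  stable

Least fixpoint reached:
  node 0: ⊤
  node 1: ⊤
  node 2: ⊤
  node 3: ⊤
  node 4: ⊤
  node 5: ⊤

no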